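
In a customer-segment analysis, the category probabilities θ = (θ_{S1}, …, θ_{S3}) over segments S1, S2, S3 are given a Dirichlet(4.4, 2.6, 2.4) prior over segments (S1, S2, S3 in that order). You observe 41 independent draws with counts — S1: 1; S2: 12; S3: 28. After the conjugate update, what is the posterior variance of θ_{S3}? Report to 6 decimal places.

The Dirichlet prior is conjugate to the Multinomial likelihood: each posterior αⱼ = prior αⱼ + observed count nⱼ.
Posterior concentration: (5.4, 14.6, 30.4), total = 50.4.
Var[θ_j] = α_j(Σα−α_j)/((Σα)²(Σα+1)) = 30.4·20.0/(50.4²·51.4) = 0.004657.

0.004657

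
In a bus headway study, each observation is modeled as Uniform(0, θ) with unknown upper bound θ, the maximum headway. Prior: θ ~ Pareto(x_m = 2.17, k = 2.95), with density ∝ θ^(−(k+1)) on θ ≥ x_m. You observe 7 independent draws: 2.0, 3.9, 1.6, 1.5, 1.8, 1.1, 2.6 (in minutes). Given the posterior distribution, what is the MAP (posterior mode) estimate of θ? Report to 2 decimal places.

A Pareto(scale x_m, shape k) prior on the upper bound θ of Uniform(0, θ) is conjugate: posterior is Pareto(max(x_m, max xᵢ), k + n).
Sample maximum = 3.9; prior scale x_m = 2.17 → posterior scale = max = 3.90.
Posterior shape = 2.95 + 7 = 9.95.
The Pareto density is decreasing on [x_m, ∞), so the mode is x_m = 3.90.

3.90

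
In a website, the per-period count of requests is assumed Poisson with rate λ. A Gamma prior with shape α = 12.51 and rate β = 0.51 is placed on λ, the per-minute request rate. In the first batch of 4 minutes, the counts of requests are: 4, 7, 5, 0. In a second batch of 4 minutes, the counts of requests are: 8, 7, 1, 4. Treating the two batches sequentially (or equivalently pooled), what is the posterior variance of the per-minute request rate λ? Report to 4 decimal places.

0.6698

With a Gamma(shape α, rate β) prior, the Poisson likelihood is conjugate: the posterior is Gamma(α + ΣXᵢ, β + n).
Batch 1: sum of counts S = 16 over n = 4 minutes.
After batch 1: Gamma(α+S, β+n) = Gamma(12.51+16, 0.51+4) = Gamma(28.51, 4.51).
Batch 2: sum of counts S = 20 over n = 4 minutes.
After batch 2: Gamma(α+S, β+n) = Gamma(28.51+20, 4.51+4) = Gamma(48.51, 8.51).
Var = α/β² = 48.51/8.51² = 0.6698.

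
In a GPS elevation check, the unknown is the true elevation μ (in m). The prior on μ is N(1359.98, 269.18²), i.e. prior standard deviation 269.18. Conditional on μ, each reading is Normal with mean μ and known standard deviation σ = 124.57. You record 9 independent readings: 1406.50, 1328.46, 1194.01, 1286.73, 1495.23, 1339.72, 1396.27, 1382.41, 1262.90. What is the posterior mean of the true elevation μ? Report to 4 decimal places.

For Normal data with known variance σ², a Normal(μ₀, σ₀²) prior on μ is conjugate. Posterior precision = 1/σ₀² + n/σ²; posterior mean is the precision-weighted average of μ₀ and x̄.
Σxᵢ = 1406.50 + 1328.46 + 1194.01 + 1286.73 + 1495.23 + 1339.72 + 1396.27 + 1382.41 + 1262.90 = 12092.23, so n·x̄ = 12092.23.
σ₀² = 269.18² = 72457.8724, σ² = 124.57² = 15517.6849; σ² + n·σ₀² = 15517.6849 + 9·72457.8724 = 667638.5365.
Posterior mean = (μ₀/σ₀² + n·x̄/σ²)/(1/σ₀² + n/σ²) = (σ²·μ₀ + σ₀²·n·x̄)/(σ² + n·σ₀²) = (15517.6849·1359.98 + 72457.8724·12092.23)/667638.5365 = 897280999.481754/667638.5365 = 1343.9623.

1343.9623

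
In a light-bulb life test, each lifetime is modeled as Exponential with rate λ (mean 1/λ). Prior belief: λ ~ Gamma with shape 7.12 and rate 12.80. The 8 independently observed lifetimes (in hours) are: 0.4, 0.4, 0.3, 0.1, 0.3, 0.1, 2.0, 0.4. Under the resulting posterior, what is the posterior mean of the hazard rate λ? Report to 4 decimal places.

With a Gamma(shape α, rate β) prior on the exponential rate λ, the posterior after n observations with total T = Σxᵢ is Gamma(α+n, β+T).
Sum of observations T = 4.0 hours; n = 8.
Posterior: Gamma(7.12+8, 12.80+4.0) = Gamma(15.12, 16.80).
Posterior mean of λ = α/β = 15.12/16.80 = 0.9000.

0.9000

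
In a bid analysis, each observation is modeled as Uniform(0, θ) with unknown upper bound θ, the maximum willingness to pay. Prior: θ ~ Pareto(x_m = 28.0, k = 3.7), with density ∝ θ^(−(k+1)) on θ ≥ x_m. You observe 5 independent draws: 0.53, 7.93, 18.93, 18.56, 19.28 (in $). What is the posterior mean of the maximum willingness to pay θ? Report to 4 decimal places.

31.6364

A Pareto(scale x_m, shape k) prior on the upper bound θ of Uniform(0, θ) is conjugate: posterior is Pareto(max(x_m, max xᵢ), k + n).
Sample maximum = 19.28; prior scale x_m = 28.0 → posterior scale = max = 28.00.
Posterior shape = 3.7 + 5 = 8.7.
E[θ|data] = k·x_m/(k−1) = 8.7·28.00/7.7 = 31.6364.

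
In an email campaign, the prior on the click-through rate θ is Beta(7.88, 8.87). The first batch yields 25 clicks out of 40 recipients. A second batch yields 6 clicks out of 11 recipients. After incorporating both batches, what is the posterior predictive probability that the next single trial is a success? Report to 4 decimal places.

0.5739

The Beta prior is conjugate to a Binomial/Bernoulli likelihood; the update adds successes to α and failures to β.
After batch 1: Beta(7.88+25, 8.87+15) = Beta(32.88, 23.87).
After batch 2: Beta(32.88+6, 23.87+5) = Beta(38.88, 28.87).
For a single future Bernoulli trial, P(success | data) = α/(α+β) = 0.5739.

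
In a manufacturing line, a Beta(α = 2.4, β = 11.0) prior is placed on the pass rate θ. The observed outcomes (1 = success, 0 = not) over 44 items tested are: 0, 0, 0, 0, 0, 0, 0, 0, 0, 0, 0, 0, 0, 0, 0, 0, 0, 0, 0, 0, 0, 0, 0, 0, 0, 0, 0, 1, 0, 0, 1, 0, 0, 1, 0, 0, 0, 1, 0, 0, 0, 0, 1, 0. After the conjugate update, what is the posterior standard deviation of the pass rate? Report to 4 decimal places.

0.0439

The Beta prior is conjugate to a Binomial/Bernoulli likelihood; the update adds successes to α and failures to β.
Posterior: Beta(α+k, β+n−k) = Beta(2.4+5, 11.0+39) = Beta(7.4, 50.0).
Var = αβ/((α+β)²(α+β+1)) = 7.4·50.0/(57.4²·58.4) = 0.00192294; SD = √0.00192294 = 0.0439.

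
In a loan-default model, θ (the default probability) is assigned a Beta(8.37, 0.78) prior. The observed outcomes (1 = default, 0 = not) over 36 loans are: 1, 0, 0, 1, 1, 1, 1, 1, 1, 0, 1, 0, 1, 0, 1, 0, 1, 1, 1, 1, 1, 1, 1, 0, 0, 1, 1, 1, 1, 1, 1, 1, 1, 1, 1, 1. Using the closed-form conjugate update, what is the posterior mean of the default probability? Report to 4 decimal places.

The Beta prior is conjugate to a Binomial/Bernoulli likelihood; the update adds successes to α and failures to β.
Posterior: Beta(α+k, β+n−k) = Beta(8.37+28, 0.78+8) = Beta(36.37, 8.78).
Posterior mean = α/(α+β) = 36.37/45.15 = 0.8055.

0.8055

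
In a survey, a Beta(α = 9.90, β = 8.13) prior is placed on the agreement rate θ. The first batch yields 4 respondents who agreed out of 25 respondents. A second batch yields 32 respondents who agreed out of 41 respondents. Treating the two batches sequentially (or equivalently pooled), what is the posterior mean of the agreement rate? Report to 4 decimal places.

The Beta prior is conjugate to a Binomial/Bernoulli likelihood; the update adds successes to α and failures to β.
After batch 1: Beta(9.90+4, 8.13+21) = Beta(13.90, 29.13).
After batch 2: Beta(13.90+32, 29.13+9) = Beta(45.90, 38.13).
Posterior mean = α/(α+β) = 45.90/84.03 = 0.5462.

0.5462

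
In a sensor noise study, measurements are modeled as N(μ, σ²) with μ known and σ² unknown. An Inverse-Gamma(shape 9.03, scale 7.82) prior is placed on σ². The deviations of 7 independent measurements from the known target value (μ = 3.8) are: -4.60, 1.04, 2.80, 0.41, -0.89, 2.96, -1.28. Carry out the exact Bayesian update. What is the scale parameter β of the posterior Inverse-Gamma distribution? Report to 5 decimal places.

With known mean μ and an Inverse-Gamma(α, β) prior on σ², the Normal likelihood is conjugate: posterior is Inv-Gamma(α + n/2, β + Σ(xᵢ−μ)²/2).
Σ(xᵢ−μ)² = (-4.60)² + (1.04)² + (2.80)² + (0.41)² + (-0.89)² + (2.96)² + (-1.28)² = 41.4418.
Posterior: Inv-Gamma(9.03 + 7/2, 7.82 + 41.4418/2) = Inv-Gamma(12.53, 28.54090).
Posterior β = 28.54090.

28.54090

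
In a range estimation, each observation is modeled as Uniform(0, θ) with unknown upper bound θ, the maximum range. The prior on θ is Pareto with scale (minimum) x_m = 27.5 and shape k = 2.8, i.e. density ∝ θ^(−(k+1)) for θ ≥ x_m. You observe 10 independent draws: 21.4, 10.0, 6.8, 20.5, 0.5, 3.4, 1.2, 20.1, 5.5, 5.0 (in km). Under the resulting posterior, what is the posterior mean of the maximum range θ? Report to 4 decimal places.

A Pareto(scale x_m, shape k) prior on the upper bound θ of Uniform(0, θ) is conjugate: posterior is Pareto(max(x_m, max xᵢ), k + n).
Sample maximum = 21.4; prior scale x_m = 27.5 → posterior scale = max = 27.5.
Posterior shape = 2.8 + 10 = 12.8.
E[θ|data] = k·x_m/(k−1) = 12.8·27.5/11.8 = 29.8305.

29.8305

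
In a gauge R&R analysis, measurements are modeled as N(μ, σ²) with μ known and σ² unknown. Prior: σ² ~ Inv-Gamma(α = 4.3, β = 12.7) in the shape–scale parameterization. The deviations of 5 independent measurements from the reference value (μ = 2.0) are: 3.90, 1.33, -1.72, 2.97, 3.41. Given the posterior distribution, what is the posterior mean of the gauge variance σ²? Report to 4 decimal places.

With known mean μ and an Inverse-Gamma(α, β) prior on σ², the Normal likelihood is conjugate: posterior is Inv-Gamma(α + n/2, β + Σ(xᵢ−μ)²/2).
Σ(xᵢ−μ)² = (3.90)² + (1.33)² + (-1.72)² + (2.97)² + (3.41)² = 40.3863.
Posterior: Inv-Gamma(4.3 + 5/2, 12.7 + 40.3863/2) = Inv-Gamma(6.80, 32.89315).
E[σ²|data] = β/(α−1) = 32.89315/5.80 = 5.6712.

5.6712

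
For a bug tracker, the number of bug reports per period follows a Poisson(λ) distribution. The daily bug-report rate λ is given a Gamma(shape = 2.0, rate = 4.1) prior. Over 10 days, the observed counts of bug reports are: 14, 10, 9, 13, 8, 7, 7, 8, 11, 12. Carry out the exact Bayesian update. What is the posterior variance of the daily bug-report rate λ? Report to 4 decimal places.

0.5080

With a Gamma(shape α, rate β) prior, the Poisson likelihood is conjugate: the posterior is Gamma(α + ΣXᵢ, β + n).
Sum of counts S = 99 over n = 10 days.
Posterior: Gamma(α+S, β+n) = Gamma(2.0+99, 4.1+10) = Gamma(101.0, 14.1).
Var = α/β² = 101.0/14.1² = 0.5080.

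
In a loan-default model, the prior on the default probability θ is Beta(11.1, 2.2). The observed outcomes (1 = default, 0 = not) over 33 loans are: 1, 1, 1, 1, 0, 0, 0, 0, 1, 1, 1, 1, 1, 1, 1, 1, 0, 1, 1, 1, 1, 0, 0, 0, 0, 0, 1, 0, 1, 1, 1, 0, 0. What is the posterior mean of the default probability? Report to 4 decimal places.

The Beta prior is conjugate to a Binomial/Bernoulli likelihood; the update adds successes to α and failures to β.
Posterior: Beta(α+k, β+n−k) = Beta(11.1+20, 2.2+13) = Beta(31.1, 15.2).
Posterior mean = α/(α+β) = 31.1/46.3 = 0.6717.

0.6717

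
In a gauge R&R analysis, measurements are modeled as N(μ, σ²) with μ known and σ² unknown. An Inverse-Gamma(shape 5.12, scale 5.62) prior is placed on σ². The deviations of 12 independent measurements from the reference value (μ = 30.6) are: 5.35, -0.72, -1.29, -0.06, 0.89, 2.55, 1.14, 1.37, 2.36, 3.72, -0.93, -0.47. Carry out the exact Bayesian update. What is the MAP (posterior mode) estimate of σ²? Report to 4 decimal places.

3.0121

With known mean μ and an Inverse-Gamma(α, β) prior on σ², the Normal likelihood is conjugate: posterior is Inv-Gamma(α + n/2, β + Σ(xᵢ−μ)²/2).
Σ(xᵢ−μ)² = (5.35)² + (-0.72)² + (-1.29)² + (-0.06)² + (0.89)² + (2.55)² + (1.14)² + (1.37)² + (2.36)² + (3.72)² + (-0.93)² + (-0.47)² = 61.7735.
Posterior: Inv-Gamma(5.12 + 12/2, 5.62 + 61.7735/2) = Inv-Gamma(11.12, 36.50675).
Mode = β/(α+1) = 36.50675/12.12 = 3.0121.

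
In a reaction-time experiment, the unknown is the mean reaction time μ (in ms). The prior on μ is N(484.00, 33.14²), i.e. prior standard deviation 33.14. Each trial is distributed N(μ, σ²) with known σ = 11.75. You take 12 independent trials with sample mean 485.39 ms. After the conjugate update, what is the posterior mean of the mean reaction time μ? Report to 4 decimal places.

485.3756

For Normal data with known variance σ², a Normal(μ₀, σ₀²) prior on μ is conjugate. Posterior precision = 1/σ₀² + n/σ²; posterior mean is the precision-weighted average of μ₀ and x̄.
n·x̄ = 12·485.39 = 5824.68.
σ₀² = 33.14² = 1098.2596, σ² = 11.75² = 138.0625; σ² + n·σ₀² = 138.0625 + 12·1098.2596 = 13317.1777.
Posterior mean = (μ₀/σ₀² + n·x̄/σ²)/(1/σ₀² + n/σ²) = (σ²·μ₀ + σ₀²·n·x̄)/(σ² + n·σ₀²) = (138.0625·484.00 + 1098.2596·5824.68)/13317.1777 = 6463832.976928/13317.1777 = 485.3756.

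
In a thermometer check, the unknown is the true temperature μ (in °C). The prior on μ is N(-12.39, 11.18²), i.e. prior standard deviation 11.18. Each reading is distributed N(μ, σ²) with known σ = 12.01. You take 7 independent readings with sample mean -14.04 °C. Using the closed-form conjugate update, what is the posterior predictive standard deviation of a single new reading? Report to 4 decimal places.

12.7252

For Normal data with known variance σ², a Normal(μ₀, σ₀²) prior on μ is conjugate. Posterior precision = 1/σ₀² + n/σ²; posterior mean is the precision-weighted average of μ₀ and x̄.
σ₀² = 11.18² = 124.9924, σ² = 12.01² = 144.2401; σ² + n·σ₀² = 144.2401 + 7·124.9924 = 1019.1869.
Posterior precision = 1/σ₀² + n/σ² = 1/124.9924 + 7/144.2401 = (σ² + n·σ₀²)/(σ₀²σ²) = 1019.1869/(124.9924·144.2401); posterior variance σₙ² = σ₀²σ²/(σ² + n·σ₀²) = 124.9924·144.2401/1019.1869 = 17.689509.
Predictive variance for one new observation = σₙ² + σ² = 124.9924·144.2401/1019.1869 + 144.2401 = σ²·(σ₀² + 1019.1869)/1019.1869 = 144.2401·1144.1793/1019.1869 = 161.929609; SD = √(144.2401·1144.1793/1019.1869) = 12.7252.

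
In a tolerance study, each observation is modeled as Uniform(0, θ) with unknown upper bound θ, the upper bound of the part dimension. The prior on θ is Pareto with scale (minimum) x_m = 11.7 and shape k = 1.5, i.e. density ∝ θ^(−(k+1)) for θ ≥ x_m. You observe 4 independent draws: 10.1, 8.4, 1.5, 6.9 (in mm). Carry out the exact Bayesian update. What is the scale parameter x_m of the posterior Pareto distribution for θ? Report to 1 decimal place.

A Pareto(scale x_m, shape k) prior on the upper bound θ of Uniform(0, θ) is conjugate: posterior is Pareto(max(x_m, max xᵢ), k + n).
Sample maximum = 10.1; prior scale x_m = 11.7 → posterior scale = max = 11.7.
Posterior shape = 1.5 + 4 = 5.5.
Posterior scale x_m = 11.7.

11.7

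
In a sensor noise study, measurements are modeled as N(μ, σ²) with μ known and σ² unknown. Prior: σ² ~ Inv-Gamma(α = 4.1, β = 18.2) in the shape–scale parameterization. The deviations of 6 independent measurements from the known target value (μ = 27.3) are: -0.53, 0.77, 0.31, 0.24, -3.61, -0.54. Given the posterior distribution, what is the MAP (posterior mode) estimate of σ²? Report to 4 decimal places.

With known mean μ and an Inverse-Gamma(α, β) prior on σ², the Normal likelihood is conjugate: posterior is Inv-Gamma(α + n/2, β + Σ(xᵢ−μ)²/2).
Σ(xᵢ−μ)² = (-0.53)² + (0.77)² + (0.31)² + (0.24)² + (-3.61)² + (-0.54)² = 14.3512.
Posterior: Inv-Gamma(4.1 + 6/2, 18.2 + 14.3512/2) = Inv-Gamma(7.10, 25.37560).
Mode = β/(α+1) = 25.37560/8.10 = 3.1328.

3.1328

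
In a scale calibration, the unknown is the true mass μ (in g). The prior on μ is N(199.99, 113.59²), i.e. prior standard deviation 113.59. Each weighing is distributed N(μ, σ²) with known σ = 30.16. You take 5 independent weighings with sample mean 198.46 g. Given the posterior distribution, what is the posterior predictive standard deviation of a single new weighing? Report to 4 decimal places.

For Normal data with known variance σ², a Normal(μ₀, σ₀²) prior on μ is conjugate. Posterior precision = 1/σ₀² + n/σ²; posterior mean is the precision-weighted average of μ₀ and x̄.
σ₀² = 113.59² = 12902.6881, σ² = 30.16² = 909.6256; σ² + n·σ₀² = 909.6256 + 5·12902.6881 = 65423.0661.
Posterior precision = 1/σ₀² + n/σ² = 1/12902.6881 + 5/909.6256 = (σ² + n·σ₀²)/(σ₀²σ²) = 65423.0661/(12902.6881·909.6256); posterior variance σₙ² = σ₀²σ²/(σ² + n·σ₀²) = 12902.6881·909.6256/65423.0661 = 179.395680.
Predictive variance for one new observation = σₙ² + σ² = 12902.6881·909.6256/65423.0661 + 909.6256 = σ²·(σ₀² + 65423.0661)/65423.0661 = 909.6256·78325.7542/65423.0661 = 1089.021280; SD = √(909.6256·78325.7542/65423.0661) = 33.0003.

33.0003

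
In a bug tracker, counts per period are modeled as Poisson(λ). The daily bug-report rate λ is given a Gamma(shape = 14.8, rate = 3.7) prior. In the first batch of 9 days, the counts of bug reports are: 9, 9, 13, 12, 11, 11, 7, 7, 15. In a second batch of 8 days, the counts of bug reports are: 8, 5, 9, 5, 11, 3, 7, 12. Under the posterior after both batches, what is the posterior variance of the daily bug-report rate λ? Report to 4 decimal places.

0.3939

With a Gamma(shape α, rate β) prior, the Poisson likelihood is conjugate: the posterior is Gamma(α + ΣXᵢ, β + n).
Batch 1: sum of counts S = 94 over n = 9 days.
After batch 1: Gamma(α+S, β+n) = Gamma(14.8+94, 3.7+9) = Gamma(108.8, 12.7).
Batch 2: sum of counts S = 60 over n = 8 days.
After batch 2: Gamma(α+S, β+n) = Gamma(108.8+60, 12.7+8) = Gamma(168.8, 20.7).
Var = α/β² = 168.8/20.7² = 0.3939.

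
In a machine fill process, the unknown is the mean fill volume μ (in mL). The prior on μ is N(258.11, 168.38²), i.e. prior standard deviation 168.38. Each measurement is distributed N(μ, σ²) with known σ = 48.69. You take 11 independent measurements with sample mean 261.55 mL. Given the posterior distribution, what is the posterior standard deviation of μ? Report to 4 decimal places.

For Normal data with known variance σ², a Normal(μ₀, σ₀²) prior on μ is conjugate. Posterior precision = 1/σ₀² + n/σ²; posterior mean is the precision-weighted average of μ₀ and x̄.
σ₀² = 168.38² = 28351.8244, σ² = 48.69² = 2370.7161; σ² + n·σ₀² = 2370.7161 + 11·28351.8244 = 314240.7845.
Posterior precision = 1/σ₀² + n/σ² = 1/28351.8244 + 11/2370.7161 = (σ² + n·σ₀²)/(σ₀²σ²) = 314240.7845/(28351.8244·2370.7161); posterior variance σₙ² = σ₀²σ²/(σ² + n·σ₀²) = 28351.8244·2370.7161/314240.7845 = 213.893708.
Posterior SD = √σₙ² = √(28351.8244·2370.7161/314240.7845) = 14.6251.

14.6251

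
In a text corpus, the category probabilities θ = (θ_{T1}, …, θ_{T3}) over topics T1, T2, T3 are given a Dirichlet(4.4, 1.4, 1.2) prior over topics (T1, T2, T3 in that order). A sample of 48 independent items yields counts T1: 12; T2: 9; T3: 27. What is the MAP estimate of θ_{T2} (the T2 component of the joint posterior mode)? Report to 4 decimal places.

The Dirichlet prior is conjugate to the Multinomial likelihood: each posterior αⱼ = prior αⱼ + observed count nⱼ.
Posterior concentration: (16.4, 10.4, 28.2), total = 55.0.
Joint mode component: (α_{T2}−1)/(Σα−K) = 9.4/52.0 = 0.1808.

0.1808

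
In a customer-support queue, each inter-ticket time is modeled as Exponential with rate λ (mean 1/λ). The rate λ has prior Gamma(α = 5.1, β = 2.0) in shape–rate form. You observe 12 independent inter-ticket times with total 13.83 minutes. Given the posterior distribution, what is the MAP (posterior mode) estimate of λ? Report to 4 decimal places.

1.0171

With a Gamma(shape α, rate β) prior on the exponential rate λ, the posterior after n observations with total T = Σxᵢ is Gamma(α+n, β+T).
Posterior: Gamma(5.1+12, 2.0+13.83) = Gamma(17.1, 15.83).
Mode = (α−1)/β = 1.0171.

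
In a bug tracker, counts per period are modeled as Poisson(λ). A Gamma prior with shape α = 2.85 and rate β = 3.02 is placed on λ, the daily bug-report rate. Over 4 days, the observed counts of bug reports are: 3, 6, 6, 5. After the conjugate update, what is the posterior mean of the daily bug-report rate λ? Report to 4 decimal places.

3.2550

With a Gamma(shape α, rate β) prior, the Poisson likelihood is conjugate: the posterior is Gamma(α + ΣXᵢ, β + n).
Sum of counts S = 20 over n = 4 days.
Posterior: Gamma(α+S, β+n) = Gamma(2.85+20, 3.02+4) = Gamma(22.85, 7.02).
Posterior mean = α/β = 22.85/7.02 = 3.2550.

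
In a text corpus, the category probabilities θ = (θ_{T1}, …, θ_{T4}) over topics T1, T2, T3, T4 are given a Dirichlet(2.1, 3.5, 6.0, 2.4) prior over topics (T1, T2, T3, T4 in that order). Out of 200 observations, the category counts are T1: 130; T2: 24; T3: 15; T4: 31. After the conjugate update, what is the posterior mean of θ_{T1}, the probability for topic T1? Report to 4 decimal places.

The Dirichlet prior is conjugate to the Multinomial likelihood: each posterior αⱼ = prior αⱼ + observed count nⱼ.
Posterior concentration: (132.1, 27.5, 21.0, 33.4), total = 214.0.
E[θ_{T1}|data] = α_{T1}/Σα = 132.1/214.0 = 0.6173.

0.6173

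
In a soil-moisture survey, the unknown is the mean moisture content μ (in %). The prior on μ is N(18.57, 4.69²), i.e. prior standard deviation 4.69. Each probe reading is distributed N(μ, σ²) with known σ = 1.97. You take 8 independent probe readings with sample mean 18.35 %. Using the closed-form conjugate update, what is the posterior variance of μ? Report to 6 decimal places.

0.474644

For Normal data with known variance σ², a Normal(μ₀, σ₀²) prior on μ is conjugate. Posterior precision = 1/σ₀² + n/σ²; posterior mean is the precision-weighted average of μ₀ and x̄.
σ₀² = 4.69² = 21.9961, σ² = 1.97² = 3.8809; σ² + n·σ₀² = 3.8809 + 8·21.9961 = 179.8497.
Posterior precision = 1/σ₀² + n/σ² = 1/21.9961 + 8/3.8809 = (σ² + n·σ₀²)/(σ₀²σ²) = 179.8497/(21.9961·3.8809); posterior variance σₙ² = σ₀²σ²/(σ² + n·σ₀²) = 21.9961·3.8809/179.8497 = 0.474644.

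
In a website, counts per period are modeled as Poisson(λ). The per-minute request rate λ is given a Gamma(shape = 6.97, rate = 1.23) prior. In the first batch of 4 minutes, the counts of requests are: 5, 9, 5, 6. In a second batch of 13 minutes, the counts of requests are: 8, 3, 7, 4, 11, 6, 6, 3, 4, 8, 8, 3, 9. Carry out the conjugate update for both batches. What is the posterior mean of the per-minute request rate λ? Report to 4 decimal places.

With a Gamma(shape α, rate β) prior, the Poisson likelihood is conjugate: the posterior is Gamma(α + ΣXᵢ, β + n).
Batch 1: sum of counts S = 25 over n = 4 minutes.
After batch 1: Gamma(α+S, β+n) = Gamma(6.97+25, 1.23+4) = Gamma(31.97, 5.23).
Batch 2: sum of counts S = 80 over n = 13 minutes.
After batch 2: Gamma(α+S, β+n) = Gamma(31.97+80, 5.23+13) = Gamma(111.97, 18.23).
Posterior mean = α/β = 111.97/18.23 = 6.1421.

6.1421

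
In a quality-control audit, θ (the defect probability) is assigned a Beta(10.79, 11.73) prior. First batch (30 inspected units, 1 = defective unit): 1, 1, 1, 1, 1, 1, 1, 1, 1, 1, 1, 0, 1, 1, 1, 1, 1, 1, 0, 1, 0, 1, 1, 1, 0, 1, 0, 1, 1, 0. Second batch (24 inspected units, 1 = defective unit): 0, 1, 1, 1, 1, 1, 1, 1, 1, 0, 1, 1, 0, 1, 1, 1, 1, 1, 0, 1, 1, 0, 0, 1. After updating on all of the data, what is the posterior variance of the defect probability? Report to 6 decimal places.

0.002760

The Beta prior is conjugate to a Binomial/Bernoulli likelihood; the update adds successes to α and failures to β.
After batch 1: Beta(10.79+24, 11.73+6) = Beta(34.79, 17.73).
After batch 2: Beta(34.79+18, 17.73+6) = Beta(52.79, 23.73).
Var = αβ/((α+β)²(α+β+1)) = 52.79·23.73/(76.52²·77.52) = 0.002760.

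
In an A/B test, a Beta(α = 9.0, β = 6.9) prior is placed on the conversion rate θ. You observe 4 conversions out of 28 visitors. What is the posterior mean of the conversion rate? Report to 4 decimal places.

0.2961

The Beta prior is conjugate to a Binomial/Bernoulli likelihood; the update adds successes to α and failures to β.
Posterior: Beta(α+k, β+n−k) = Beta(9.0+4, 6.9+24) = Beta(13.0, 30.9).
Posterior mean = α/(α+β) = 13.0/43.9 = 0.2961.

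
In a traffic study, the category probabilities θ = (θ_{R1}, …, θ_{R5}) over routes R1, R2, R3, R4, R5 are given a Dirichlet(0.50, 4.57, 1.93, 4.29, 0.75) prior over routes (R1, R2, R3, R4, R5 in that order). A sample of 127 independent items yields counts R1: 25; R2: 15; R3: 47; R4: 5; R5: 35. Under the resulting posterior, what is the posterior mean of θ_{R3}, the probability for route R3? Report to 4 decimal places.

0.3519

The Dirichlet prior is conjugate to the Multinomial likelihood: each posterior αⱼ = prior αⱼ + observed count nⱼ.
Posterior concentration: (25.50, 19.57, 48.93, 9.29, 35.75), total = 139.04.
E[θ_{R3}|data] = α_{R3}/Σα = 48.93/139.04 = 0.3519.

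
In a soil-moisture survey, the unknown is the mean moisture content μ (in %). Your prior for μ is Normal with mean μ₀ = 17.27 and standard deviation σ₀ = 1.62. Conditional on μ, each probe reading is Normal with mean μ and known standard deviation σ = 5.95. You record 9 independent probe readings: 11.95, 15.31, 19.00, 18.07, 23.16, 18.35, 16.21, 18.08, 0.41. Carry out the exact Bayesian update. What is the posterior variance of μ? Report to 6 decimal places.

For Normal data with known variance σ², a Normal(μ₀, σ₀²) prior on μ is conjugate. Posterior precision = 1/σ₀² + n/σ²; posterior mean is the precision-weighted average of μ₀ and x̄.
σ₀² = 1.62² = 2.6244, σ² = 5.95² = 35.4025; σ² + n·σ₀² = 35.4025 + 9·2.6244 = 59.0221.
Posterior precision = 1/σ₀² + n/σ² = 1/2.6244 + 9/35.4025 = (σ² + n·σ₀²)/(σ₀²σ²) = 59.0221/(2.6244·35.4025); posterior variance σₙ² = σ₀²σ²/(σ² + n·σ₀²) = 2.6244·35.4025/59.0221 = 1.574162.

1.574162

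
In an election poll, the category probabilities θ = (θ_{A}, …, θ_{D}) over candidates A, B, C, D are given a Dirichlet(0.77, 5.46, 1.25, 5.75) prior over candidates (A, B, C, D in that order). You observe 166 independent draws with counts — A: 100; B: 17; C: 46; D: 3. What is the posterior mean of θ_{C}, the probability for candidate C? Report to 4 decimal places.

The Dirichlet prior is conjugate to the Multinomial likelihood: each posterior αⱼ = prior αⱼ + observed count nⱼ.
Posterior concentration: (100.77, 22.46, 47.25, 8.75), total = 179.23.
E[θ_{C}|data] = α_{C}/Σα = 47.25/179.23 = 0.2636.

0.2636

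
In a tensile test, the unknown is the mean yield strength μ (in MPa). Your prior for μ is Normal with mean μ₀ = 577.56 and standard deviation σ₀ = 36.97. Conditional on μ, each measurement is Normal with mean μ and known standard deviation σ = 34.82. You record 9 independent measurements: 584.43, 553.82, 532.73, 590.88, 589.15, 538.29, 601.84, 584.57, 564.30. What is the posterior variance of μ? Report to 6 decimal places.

122.628060

For Normal data with known variance σ², a Normal(μ₀, σ₀²) prior on μ is conjugate. Posterior precision = 1/σ₀² + n/σ²; posterior mean is the precision-weighted average of μ₀ and x̄.
σ₀² = 36.97² = 1366.7809, σ² = 34.82² = 1212.4324; σ² + n·σ₀² = 1212.4324 + 9·1366.7809 = 13513.4605.
Posterior precision = 1/σ₀² + n/σ² = 1/1366.7809 + 9/1212.4324 = (σ² + n·σ₀²)/(σ₀²σ²) = 13513.4605/(1366.7809·1212.4324); posterior variance σₙ² = σ₀²σ²/(σ² + n·σ₀²) = 1366.7809·1212.4324/13513.4605 = 122.628060.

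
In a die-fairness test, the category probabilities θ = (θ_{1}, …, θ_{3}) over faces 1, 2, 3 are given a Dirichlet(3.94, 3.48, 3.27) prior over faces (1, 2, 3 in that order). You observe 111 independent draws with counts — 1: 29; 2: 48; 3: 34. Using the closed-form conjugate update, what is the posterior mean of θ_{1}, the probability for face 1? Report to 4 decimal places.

The Dirichlet prior is conjugate to the Multinomial likelihood: each posterior αⱼ = prior αⱼ + observed count nⱼ.
Posterior concentration: (32.94, 51.48, 37.27), total = 121.69.
E[θ_{1}|data] = α_{1}/Σα = 32.94/121.69 = 0.2707.

0.2707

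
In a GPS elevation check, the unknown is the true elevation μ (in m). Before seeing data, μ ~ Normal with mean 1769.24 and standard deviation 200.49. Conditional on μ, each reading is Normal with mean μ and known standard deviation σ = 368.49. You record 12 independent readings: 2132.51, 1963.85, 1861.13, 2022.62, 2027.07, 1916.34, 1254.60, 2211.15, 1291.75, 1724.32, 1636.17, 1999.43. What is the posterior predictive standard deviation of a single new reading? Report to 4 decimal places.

For Normal data with known variance σ², a Normal(μ₀, σ₀²) prior on μ is conjugate. Posterior precision = 1/σ₀² + n/σ²; posterior mean is the precision-weighted average of μ₀ and x̄.
σ₀² = 200.49² = 40196.2401, σ² = 368.49² = 135784.8801; σ² + n·σ₀² = 135784.8801 + 12·40196.2401 = 618139.7613.
Posterior precision = 1/σ₀² + n/σ² = 1/40196.2401 + 12/135784.8801 = (σ² + n·σ₀²)/(σ₀²σ²) = 618139.7613/(40196.2401·135784.8801); posterior variance σₙ² = σ₀²σ²/(σ² + n·σ₀²) = 40196.2401·135784.8801/618139.7613 = 8829.785728.
Predictive variance for one new observation = σₙ² + σ² = 40196.2401·135784.8801/618139.7613 + 135784.8801 = σ²·(σ₀² + 618139.7613)/618139.7613 = 135784.8801·658336.0014/618139.7613 = 144614.665828; SD = √(135784.8801·658336.0014/618139.7613) = 380.2824.

380.2824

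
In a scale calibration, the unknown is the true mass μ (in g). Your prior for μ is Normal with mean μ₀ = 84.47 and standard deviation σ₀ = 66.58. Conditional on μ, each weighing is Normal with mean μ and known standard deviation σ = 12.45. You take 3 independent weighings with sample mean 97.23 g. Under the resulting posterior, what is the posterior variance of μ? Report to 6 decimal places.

For Normal data with known variance σ², a Normal(μ₀, σ₀²) prior on μ is conjugate. Posterior precision = 1/σ₀² + n/σ²; posterior mean is the precision-weighted average of μ₀ and x̄.
σ₀² = 66.58² = 4432.8964, σ² = 12.45² = 155.0025; σ² + n·σ₀² = 155.0025 + 3·4432.8964 = 13453.6917.
Posterior precision = 1/σ₀² + n/σ² = 1/4432.8964 + 3/155.0025 = (σ² + n·σ₀²)/(σ₀²σ²) = 13453.6917/(4432.8964·155.0025); posterior variance σₙ² = σ₀²σ²/(σ² + n·σ₀²) = 4432.8964·155.0025/13453.6917 = 51.072229.

51.072229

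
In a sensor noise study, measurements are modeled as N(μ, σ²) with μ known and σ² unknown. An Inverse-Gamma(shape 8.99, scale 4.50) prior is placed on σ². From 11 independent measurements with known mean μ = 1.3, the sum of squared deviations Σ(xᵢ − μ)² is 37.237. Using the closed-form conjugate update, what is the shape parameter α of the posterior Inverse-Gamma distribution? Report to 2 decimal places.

With known mean μ and an Inverse-Gamma(α, β) prior on σ², the Normal likelihood is conjugate: posterior is Inv-Gamma(α + n/2, β + Σ(xᵢ−μ)²/2).
Posterior: Inv-Gamma(8.99 + 11/2, 4.50 + 37.237/2) = Inv-Gamma(14.49, 23.1185).
Posterior α = 14.49.

14.49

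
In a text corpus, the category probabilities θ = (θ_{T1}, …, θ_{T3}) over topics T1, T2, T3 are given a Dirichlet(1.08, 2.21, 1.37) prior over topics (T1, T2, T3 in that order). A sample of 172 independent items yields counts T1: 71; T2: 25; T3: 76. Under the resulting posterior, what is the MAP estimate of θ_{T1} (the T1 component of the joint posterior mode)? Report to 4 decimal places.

0.4093

The Dirichlet prior is conjugate to the Multinomial likelihood: each posterior αⱼ = prior αⱼ + observed count nⱼ.
Posterior concentration: (72.08, 27.21, 77.37), total = 176.66.
Joint mode component: (α_{T1}−1)/(Σα−K) = 71.08/173.66 = 0.4093.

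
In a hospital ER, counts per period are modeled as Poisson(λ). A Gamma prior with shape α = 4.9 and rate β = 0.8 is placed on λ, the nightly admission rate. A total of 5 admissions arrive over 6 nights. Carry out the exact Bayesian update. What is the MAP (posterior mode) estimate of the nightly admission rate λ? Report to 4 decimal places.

With a Gamma(shape α, rate β) prior, the Poisson likelihood is conjugate: the posterior is Gamma(α + ΣXᵢ, β + n).
Posterior: Gamma(α+S, β+n) = Gamma(4.9+5, 0.8+6) = Gamma(9.9, 6.8).
Mode of Gamma(α,β) for α≥1 is (α−1)/β = 8.9/6.8 = 1.3088.

1.3088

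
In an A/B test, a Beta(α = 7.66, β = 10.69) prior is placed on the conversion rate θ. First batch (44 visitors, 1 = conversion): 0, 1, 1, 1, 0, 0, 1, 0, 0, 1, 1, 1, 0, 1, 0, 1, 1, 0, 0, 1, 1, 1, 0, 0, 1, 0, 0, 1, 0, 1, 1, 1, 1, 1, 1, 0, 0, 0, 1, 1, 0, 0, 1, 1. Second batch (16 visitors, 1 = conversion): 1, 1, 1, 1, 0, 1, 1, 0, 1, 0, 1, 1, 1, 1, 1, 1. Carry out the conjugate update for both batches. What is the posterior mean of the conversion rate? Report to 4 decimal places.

0.5828

The Beta prior is conjugate to a Binomial/Bernoulli likelihood; the update adds successes to α and failures to β.
After batch 1: Beta(7.66+25, 10.69+19) = Beta(32.66, 29.69).
After batch 2: Beta(32.66+13, 29.69+3) = Beta(45.66, 32.69).
Posterior mean = α/(α+β) = 45.66/78.35 = 0.5828.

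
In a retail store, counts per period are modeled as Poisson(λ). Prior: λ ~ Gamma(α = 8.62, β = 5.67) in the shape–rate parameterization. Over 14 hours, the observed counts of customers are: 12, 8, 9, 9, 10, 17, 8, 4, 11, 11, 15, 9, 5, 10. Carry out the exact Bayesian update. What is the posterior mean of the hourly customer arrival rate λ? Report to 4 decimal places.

7.4540

With a Gamma(shape α, rate β) prior, the Poisson likelihood is conjugate: the posterior is Gamma(α + ΣXᵢ, β + n).
Sum of counts S = 138 over n = 14 hours.
Posterior: Gamma(α+S, β+n) = Gamma(8.62+138, 5.67+14) = Gamma(146.62, 19.67).
Posterior mean = α/β = 146.62/19.67 = 7.4540.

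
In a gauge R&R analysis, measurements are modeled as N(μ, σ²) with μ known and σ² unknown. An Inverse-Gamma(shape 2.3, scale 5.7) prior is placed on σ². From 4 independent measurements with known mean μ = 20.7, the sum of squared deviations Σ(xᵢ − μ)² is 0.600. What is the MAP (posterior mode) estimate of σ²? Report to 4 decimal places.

1.1321

With known mean μ and an Inverse-Gamma(α, β) prior on σ², the Normal likelihood is conjugate: posterior is Inv-Gamma(α + n/2, β + Σ(xᵢ−μ)²/2).
Posterior: Inv-Gamma(2.3 + 4/2, 5.7 + 0.600/2) = Inv-Gamma(4.30, 6.0000).
Mode = β/(α+1) = 6.0000/5.30 = 1.1321.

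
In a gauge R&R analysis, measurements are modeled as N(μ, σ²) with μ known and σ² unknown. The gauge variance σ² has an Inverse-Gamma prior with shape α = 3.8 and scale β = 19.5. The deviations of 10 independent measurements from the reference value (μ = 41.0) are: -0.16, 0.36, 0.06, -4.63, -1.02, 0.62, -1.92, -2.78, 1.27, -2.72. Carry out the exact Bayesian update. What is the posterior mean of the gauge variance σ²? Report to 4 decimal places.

5.2850

With known mean μ and an Inverse-Gamma(α, β) prior on σ², the Normal likelihood is conjugate: posterior is Inv-Gamma(α + n/2, β + Σ(xᵢ−μ)²/2).
Σ(xᵢ−μ)² = (-0.16)² + (0.36)² + (0.06)² + (-4.63)² + (-1.02)² + (0.62)² + (-1.92)² + (-2.78)² + (1.27)² + (-2.72)² = 43.4466.
Posterior: Inv-Gamma(3.8 + 10/2, 19.5 + 43.4466/2) = Inv-Gamma(8.80, 41.22330).
E[σ²|data] = β/(α−1) = 41.22330/7.80 = 5.2850.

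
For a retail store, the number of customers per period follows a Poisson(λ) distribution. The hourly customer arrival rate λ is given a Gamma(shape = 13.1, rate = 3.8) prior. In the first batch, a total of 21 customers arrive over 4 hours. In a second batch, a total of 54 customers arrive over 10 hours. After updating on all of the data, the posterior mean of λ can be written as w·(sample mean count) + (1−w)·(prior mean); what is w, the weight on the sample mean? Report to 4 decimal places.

0.7865

With a Gamma(shape α, rate β) prior, the Poisson likelihood is conjugate: the posterior is Gamma(α + ΣXᵢ, β + n).
Total number of hours: n = 4 + 10 = 14.
Posterior mean = (α₀+S)/(β₀+n) = [n/(β₀+n)]·(S/n) + [β₀/(β₀+n)]·(α₀/β₀), so only n and β₀ enter the weight.
Weight on data w = n/(β₀+n) = 14/(3.8+14) = 14/17.8 = 0.7865.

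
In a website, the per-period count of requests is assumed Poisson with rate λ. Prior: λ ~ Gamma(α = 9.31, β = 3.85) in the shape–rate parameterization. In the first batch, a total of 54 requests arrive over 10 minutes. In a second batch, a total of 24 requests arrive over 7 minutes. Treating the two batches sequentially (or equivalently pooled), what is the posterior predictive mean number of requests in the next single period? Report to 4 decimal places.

4.1875

With a Gamma(shape α, rate β) prior, the Poisson likelihood is conjugate: the posterior is Gamma(α + ΣXᵢ, β + n).
After batch 1: Gamma(α+S, β+n) = Gamma(9.31+54, 3.85+10) = Gamma(63.31, 13.85).
After batch 2: Gamma(α+S, β+n) = Gamma(63.31+24, 13.85+7) = Gamma(87.31, 20.85).
The predictive distribution for one future period is NegBinom with mean α/β = 4.1875.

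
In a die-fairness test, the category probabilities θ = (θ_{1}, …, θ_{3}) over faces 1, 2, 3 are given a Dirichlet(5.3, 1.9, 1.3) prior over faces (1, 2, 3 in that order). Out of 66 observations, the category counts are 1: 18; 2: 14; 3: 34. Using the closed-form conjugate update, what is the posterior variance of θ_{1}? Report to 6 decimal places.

0.002847

The Dirichlet prior is conjugate to the Multinomial likelihood: each posterior αⱼ = prior αⱼ + observed count nⱼ.
Posterior concentration: (23.3, 15.9, 35.3), total = 74.5.
Var[θ_j] = α_j(Σα−α_j)/((Σα)²(Σα+1)) = 23.3·51.2/(74.5²·75.5) = 0.002847.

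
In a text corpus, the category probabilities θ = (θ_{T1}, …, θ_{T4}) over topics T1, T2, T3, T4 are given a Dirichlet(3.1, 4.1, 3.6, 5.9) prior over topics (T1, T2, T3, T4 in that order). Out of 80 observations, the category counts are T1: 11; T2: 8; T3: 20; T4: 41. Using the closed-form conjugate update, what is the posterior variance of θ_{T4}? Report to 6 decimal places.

The Dirichlet prior is conjugate to the Multinomial likelihood: each posterior αⱼ = prior αⱼ + observed count nⱼ.
Posterior concentration: (14.1, 12.1, 23.6, 46.9), total = 96.7.
Var[θ_j] = α_j(Σα−α_j)/((Σα)²(Σα+1)) = 46.9·49.8/(96.7²·97.7) = 0.002557.

0.002557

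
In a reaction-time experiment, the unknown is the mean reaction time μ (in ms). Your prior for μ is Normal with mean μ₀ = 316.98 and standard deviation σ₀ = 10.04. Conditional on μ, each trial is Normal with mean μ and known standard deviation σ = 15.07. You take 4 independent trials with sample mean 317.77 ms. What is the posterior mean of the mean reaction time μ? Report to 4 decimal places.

317.4854

For Normal data with known variance σ², a Normal(μ₀, σ₀²) prior on μ is conjugate. Posterior precision = 1/σ₀² + n/σ²; posterior mean is the precision-weighted average of μ₀ and x̄.
n·x̄ = 4·317.77 = 1271.08.
σ₀² = 10.04² = 100.8016, σ² = 15.07² = 227.1049; σ² + n·σ₀² = 227.1049 + 4·100.8016 = 630.3113.
Posterior mean = (μ₀/σ₀² + n·x̄/σ²)/(1/σ₀² + n/σ²) = (σ²·μ₀ + σ₀²·n·x̄)/(σ² + n·σ₀²) = (227.1049·316.98 + 100.8016·1271.08)/630.3113 = 200114.60893/630.3113 = 317.4854.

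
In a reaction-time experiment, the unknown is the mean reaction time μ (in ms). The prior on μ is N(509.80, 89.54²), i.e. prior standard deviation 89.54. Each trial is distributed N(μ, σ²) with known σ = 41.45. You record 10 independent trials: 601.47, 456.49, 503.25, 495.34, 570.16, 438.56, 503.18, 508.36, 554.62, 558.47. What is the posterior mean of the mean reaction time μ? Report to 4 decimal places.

518.7972

For Normal data with known variance σ², a Normal(μ₀, σ₀²) prior on μ is conjugate. Posterior precision = 1/σ₀² + n/σ²; posterior mean is the precision-weighted average of μ₀ and x̄.
Σxᵢ = 601.47 + 456.49 + 503.25 + 495.34 + 570.16 + 438.56 + 503.18 + 508.36 + 554.62 + 558.47 = 5189.9, so n·x̄ = 5189.9.
σ₀² = 89.54² = 8017.4116, σ² = 41.45² = 1718.1025; σ² + n·σ₀² = 1718.1025 + 10·8017.4116 = 81892.2185.
Posterior mean = (μ₀/σ₀² + n·x̄/σ²)/(1/σ₀² + n/σ²) = (σ²·μ₀ + σ₀²·n·x̄)/(σ² + n·σ₀²) = (1718.1025·509.80 + 8017.4116·5189.9)/81892.2185 = 42485453.11734/81892.2185 = 518.7972.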